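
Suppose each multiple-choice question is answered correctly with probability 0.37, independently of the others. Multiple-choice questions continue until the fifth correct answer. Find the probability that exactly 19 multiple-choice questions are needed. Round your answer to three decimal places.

0.033

Y = trial on which the fifth success occurs; negative binomial, r=5, p=0.37.
P(Y=19) = C(18,4) · p^5 · (1−p)^14
= 3060 · 0.0069344 · 0.0015516 = 0.03292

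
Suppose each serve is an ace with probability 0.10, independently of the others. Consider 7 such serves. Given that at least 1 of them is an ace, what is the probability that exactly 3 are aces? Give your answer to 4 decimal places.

0.0440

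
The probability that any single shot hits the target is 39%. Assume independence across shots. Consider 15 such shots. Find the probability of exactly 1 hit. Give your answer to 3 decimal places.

X ~ Binomial(n=15, p=0.39).
P(X=1) = C(15,1) · p^1 · (1−p)^14
= 15 · 0.39 · 0.00098768 = 0.00578

0.006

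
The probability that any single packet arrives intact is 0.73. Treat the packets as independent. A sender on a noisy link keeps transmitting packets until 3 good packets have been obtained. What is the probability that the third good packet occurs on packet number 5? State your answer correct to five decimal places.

0.17016

Y = trial on which the third success occurs; negative binomial, r=3, p=0.73.
P(Y=5) = C(4,2) · p^3 · (1−p)^2
= 6 · 0.38902 · 0.0729 = 0.1701560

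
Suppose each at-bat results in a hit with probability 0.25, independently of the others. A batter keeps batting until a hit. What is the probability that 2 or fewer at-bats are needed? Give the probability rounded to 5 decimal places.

Y = number of at-bats to the first success; geometric, p = 0.25.
P(Y ≤ 2) = 1 − (1−p)^2 = 1 − 0.5625000 = 0.4375000

0.43750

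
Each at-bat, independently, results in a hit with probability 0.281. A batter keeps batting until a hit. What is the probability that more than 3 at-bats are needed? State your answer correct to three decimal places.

0.372

Y = number of at-bats to the first success; geometric, p = 0.281.
P(Y > 3) = P(first 3 all fail) = (1−p)^3 = 0.37169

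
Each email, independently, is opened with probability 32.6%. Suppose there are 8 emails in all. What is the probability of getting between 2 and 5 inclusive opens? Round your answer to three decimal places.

X ~ Binomial(8, 0.326); P(2 ≤ X ≤ 5) = Σ C(8,k) p^k (1−p)^(8−k) over k:
  k=2: C(8,2)·0.326^2·0.674^6 = 0.27897
  k=3: C(8,3)·0.326^3·0.674^5 = 0.26986
  k=4: C(8,4)·0.326^4·0.674^4 = 0.16316
  k=5: C(8,5)·0.326^5·0.674^3 = 0.06313
Total = 0.77512

0.775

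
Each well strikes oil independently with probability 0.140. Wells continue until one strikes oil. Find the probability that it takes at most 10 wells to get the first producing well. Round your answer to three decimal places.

0.779

Y = number of wells to the first success; geometric, p = 0.14.
P(Y ≤ 10) = 1 − (1−p)^10 = 1 − 0.22130 = 0.77870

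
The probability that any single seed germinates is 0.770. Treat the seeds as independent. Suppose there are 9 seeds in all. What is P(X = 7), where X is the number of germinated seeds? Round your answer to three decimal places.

X ~ Binomial(n=9, p=0.77).
P(X=7) = C(9,7) · p^7 · (1−p)^2
= 36 · 0.16049 · 0.0529 = 0.30563

0.306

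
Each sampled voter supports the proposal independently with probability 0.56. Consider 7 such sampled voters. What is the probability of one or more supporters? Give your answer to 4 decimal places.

0.9968

P(at least one) = 1 − P(none) = 1 − (1 − 0.56)^7
= 1 − 0.003193 = 0.996807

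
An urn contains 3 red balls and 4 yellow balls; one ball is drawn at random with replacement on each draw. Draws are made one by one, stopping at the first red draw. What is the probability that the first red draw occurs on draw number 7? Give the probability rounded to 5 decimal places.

Geometric (trials to first success), p = 0.428571.
P(Y = 7) = (1−p)^6 · p = 0.034815 · 0.428571 = 0.0149209

0.01492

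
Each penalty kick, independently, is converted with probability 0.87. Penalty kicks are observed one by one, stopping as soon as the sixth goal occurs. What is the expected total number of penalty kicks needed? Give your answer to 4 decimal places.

Y = total penalty kicks until the sixth success; negative binomial with r=6, p=0.87.
E[Y] = r / p = 6 / 0.87 = 6.896552

6.8966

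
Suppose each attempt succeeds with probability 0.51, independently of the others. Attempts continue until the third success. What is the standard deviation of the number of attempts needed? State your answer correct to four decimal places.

2.3773

Y = total attempts until the third success; negative binomial with r=3, p=0.51.
SD(Y) = √[r(1−p)/p²] = √(5.651672) = 2.377325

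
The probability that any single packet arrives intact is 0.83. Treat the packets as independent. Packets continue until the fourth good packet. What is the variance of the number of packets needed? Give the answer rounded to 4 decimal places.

0.9871

Y = total packets until the fourth success; negative binomial with r=4, p=0.83.
Var(Y) = r(1−p)/p² = 4·0.17 / 0.83² = 0.987081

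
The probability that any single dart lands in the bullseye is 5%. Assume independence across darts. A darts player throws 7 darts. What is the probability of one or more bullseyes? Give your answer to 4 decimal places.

0.3017

P(at least one) = 1 − P(none) = 1 − (1 − 0.05)^7
= 1 − 0.698337 = 0.301663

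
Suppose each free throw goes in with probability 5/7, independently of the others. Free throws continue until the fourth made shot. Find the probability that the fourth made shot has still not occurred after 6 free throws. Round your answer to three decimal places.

0.230

Needing more than 6 free throws ⇔ fewer than 4 successes in the first 6. With X ~ Binomial(6, 0.714286), P(Y > 6) = P(X ≤ 3).
  k=0: C(6,0)·0.714286^0·0.285714^6 = 0.00054
  k=1: C(6,1)·0.714286^1·0.285714^5 = 0.00816
  k=2: C(6,2)·0.714286^2·0.285714^4 = 0.05100
  k=3: C(6,3)·0.714286^3·0.285714^3 = 0.17000
P(X ≤ 3) = 0.22970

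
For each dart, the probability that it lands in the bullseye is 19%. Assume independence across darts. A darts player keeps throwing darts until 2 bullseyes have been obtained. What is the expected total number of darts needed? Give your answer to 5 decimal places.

Y = total darts until the second success; negative binomial with r=2, p=0.19.
E[Y] = r / p = 2 / 0.19 = 10.5263158

10.52632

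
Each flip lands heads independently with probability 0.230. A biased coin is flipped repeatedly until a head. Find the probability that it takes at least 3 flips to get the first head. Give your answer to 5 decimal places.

Y = number of flips to the first success; geometric, p = 0.23.
P(Y > 2) = P(first 2 all fail) = (1−p)^2 = 0.5929000

0.59290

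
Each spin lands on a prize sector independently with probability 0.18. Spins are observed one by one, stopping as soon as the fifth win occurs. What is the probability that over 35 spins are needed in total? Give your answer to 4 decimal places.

Needing more than 35 spins ⇔ fewer than 5 successes in the first 35. With X ~ Binomial(35, 0.18), P(Y > 35) = P(X ≤ 4).
  k=0: C(35,0)·0.18^0·0.82^35 = 0.000963
  k=1: C(35,1)·0.18^1·0.82^34 = 0.007396
  k=2: C(35,2)·0.18^2·0.82^33 = 0.027601
  k=3: C(35,3)·0.18^3·0.82^32 = 0.066645
  k=4: C(35,4)·0.18^4·0.82^31 = 0.117036
P(X ≤ 4) = 0.219641

0.2196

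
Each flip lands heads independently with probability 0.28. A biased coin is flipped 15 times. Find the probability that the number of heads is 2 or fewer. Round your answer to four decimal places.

X ~ Binomial(15, 0.28); P(X ≤ 2) = Σ C(15,k) p^k (1−p)^(15−k) over k:
  k=0: C(15,0)·0.28^0·0.72^15 = 0.007244
  k=1: C(15,1)·0.28^1·0.72^14 = 0.042258
  k=2: C(15,2)·0.28^2·0.72^13 = 0.115034
Total = 0.164536

0.1645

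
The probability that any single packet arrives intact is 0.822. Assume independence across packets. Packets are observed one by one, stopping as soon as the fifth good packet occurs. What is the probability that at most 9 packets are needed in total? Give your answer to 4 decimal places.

Finishing within 9 packets ⇔ at least 5 successes in the first 9. With X ~ Binomial(9, 0.822), P(Y ≤ 9) = 1 − P(X ≤ 4).
  k=0: C(9,0)·0.822^0·0.178^9 = 0.000000
  k=1: C(9,1)·0.822^1·0.178^8 = 0.000007
  k=2: C(9,2)·0.822^2·0.178^7 = 0.000138
  k=3: C(9,3)·0.822^3·0.178^6 = 0.001484
  k=4: C(9,4)·0.822^4·0.178^5 = 0.010279
1 − 0.011908 = 0.988092

0.9881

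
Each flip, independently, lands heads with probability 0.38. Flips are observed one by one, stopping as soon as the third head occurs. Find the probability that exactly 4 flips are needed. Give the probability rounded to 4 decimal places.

Y = trial on which the third success occurs; negative binomial, r=3, p=0.38.
P(Y=4) = C(3,2) · p^3 · (1−p)^1
= 3 · 0.054872 · 0.62 = 0.102062

0.1021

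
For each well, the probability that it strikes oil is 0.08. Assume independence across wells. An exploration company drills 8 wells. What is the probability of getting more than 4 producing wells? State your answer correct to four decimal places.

X ~ Binomial(8, 0.08); P(X ≥ 5) = Σ C(8,k) p^k (1−p)^(8−k) over k:
  k=5: C(8,5)·0.08^5·0.92^3 = 0.000143
  k=6: C(8,6)·0.08^6·0.92^2 = 0.000006
  k=7: C(8,7)·0.08^7·0.92^1 = 0.000000
  k=8: C(8,8)·0.08^8·0.92^0 = 0.000000
Total = 0.000149

0.0001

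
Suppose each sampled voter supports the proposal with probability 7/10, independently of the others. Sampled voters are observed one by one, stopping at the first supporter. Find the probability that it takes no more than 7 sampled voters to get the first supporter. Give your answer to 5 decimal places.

Y = number of sampled voters to the first success; geometric, p = 0.70.
P(Y ≤ 7) = 1 − (1−p)^7 = 1 − 0.0002187 = 0.9997813

0.99978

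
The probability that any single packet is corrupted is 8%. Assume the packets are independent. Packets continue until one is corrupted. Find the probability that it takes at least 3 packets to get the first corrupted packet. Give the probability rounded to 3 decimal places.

0.846

Y = number of packets to the first success; geometric, p = 0.08.
P(Y > 2) = P(first 2 all fail) = (1−p)^2 = 0.84640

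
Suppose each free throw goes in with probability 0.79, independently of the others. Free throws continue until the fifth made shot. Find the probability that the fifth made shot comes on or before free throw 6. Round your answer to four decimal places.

0.6308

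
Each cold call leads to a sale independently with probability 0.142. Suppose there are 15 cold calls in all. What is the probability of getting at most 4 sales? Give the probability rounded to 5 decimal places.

X ~ Binomial(15, 0.142); P(X ≤ 4) = Σ C(15,k) p^k (1−p)^(15−k) over k:
  k=0: C(15,0)·0.142^0·0.858^15 = 0.1005332
  k=1: C(15,1)·0.142^1·0.858^14 = 0.2495753
  k=2: C(15,2)·0.142^2·0.858^13 = 0.2891350
  k=3: C(15,3)·0.142^3·0.858^12 = 0.2073595
  k=4: C(15,4)·0.142^4·0.858^11 = 0.1029547
Total = 0.9495577

0.94956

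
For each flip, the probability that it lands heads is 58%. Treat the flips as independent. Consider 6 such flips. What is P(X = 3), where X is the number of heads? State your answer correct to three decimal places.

0.289

X ~ Binomial(n=6, p=0.58).
P(X=3) = C(6,3) · p^3 · (1−p)^3
= 20 · 0.19511 · 0.074088 = 0.28911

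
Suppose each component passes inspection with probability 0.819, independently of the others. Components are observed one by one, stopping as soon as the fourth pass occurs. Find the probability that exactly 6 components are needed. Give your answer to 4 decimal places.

Y = trial on which the fourth success occurs; negative binomial, r=4, p=0.819.
P(Y=6) = C(5,3) · p^4 · (1−p)^2
= 10 · 0.44992 · 0.032761 = 0.147398

0.1474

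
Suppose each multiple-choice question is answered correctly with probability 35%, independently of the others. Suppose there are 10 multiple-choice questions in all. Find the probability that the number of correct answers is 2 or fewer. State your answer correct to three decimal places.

0.262

X ~ Binomial(10, 0.35); P(X ≤ 2) = Σ C(10,k) p^k (1−p)^(10−k) over k:
  k=0: C(10,0)·0.35^0·0.65^10 = 0.01346
  k=1: C(10,1)·0.35^1·0.65^9 = 0.07249
  k=2: C(10,2)·0.35^2·0.65^8 = 0.17565
Total = 0.26161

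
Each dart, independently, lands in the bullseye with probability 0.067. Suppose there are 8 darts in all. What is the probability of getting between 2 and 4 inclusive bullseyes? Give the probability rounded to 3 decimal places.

0.096

X ~ Binomial(8, 0.067); P(2 ≤ X ≤ 4) = Σ C(8,k) p^k (1−p)^(8−k) over k:
  k=2: C(8,2)·0.067^2·0.933^6 = 0.08291
  k=3: C(8,3)·0.067^3·0.933^5 = 0.01191
  k=4: C(8,4)·0.067^4·0.933^4 = 0.00107
Total = 0.09588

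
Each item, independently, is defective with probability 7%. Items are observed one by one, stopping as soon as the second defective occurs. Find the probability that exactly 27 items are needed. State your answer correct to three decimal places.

Y = trial on which the second success occurs; negative binomial, r=2, p=0.07.
P(Y=27) = C(26,1) · p^2 · (1−p)^25
= 26 · 0.0049 · 0.16296 = 0.02076

0.021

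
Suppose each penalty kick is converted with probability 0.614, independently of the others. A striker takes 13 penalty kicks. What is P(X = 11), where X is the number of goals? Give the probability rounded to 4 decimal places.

0.0543

X ~ Binomial(n=13, p=0.614).
P(X=11) = C(13,11) · p^11 · (1−p)^2
= 78 · 0.0046758 · 0.149 = 0.054340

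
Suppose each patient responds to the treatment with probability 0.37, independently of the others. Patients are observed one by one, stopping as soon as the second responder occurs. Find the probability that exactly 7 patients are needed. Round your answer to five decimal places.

Y = trial on which the second success occurs; negative binomial, r=2, p=0.37.
P(Y=7) = C(6,1) · p^2 · (1−p)^5
= 6 · 0.1369 · 0.099244 = 0.0815187

0.08152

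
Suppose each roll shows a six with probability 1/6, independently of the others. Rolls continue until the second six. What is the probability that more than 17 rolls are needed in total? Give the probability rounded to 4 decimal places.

0.1983

Needing more than 17 rolls ⇔ fewer than 2 successes in the first 17. With X ~ Binomial(17, 0.166667), P(Y > 17) = P(X ≤ 1).
  k=0: C(17,0)·0.166667^0·0.833333^17 = 0.045073
  k=1: C(17,1)·0.166667^1·0.833333^16 = 0.153249
P(X ≤ 1) = 0.198322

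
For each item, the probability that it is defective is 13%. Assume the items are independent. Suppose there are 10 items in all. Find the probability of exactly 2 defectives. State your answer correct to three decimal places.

X ~ Binomial(n=10, p=0.13).
P(X=2) = C(10,2) · p^2 · (1−p)^8
= 45 · 0.0169 · 0.32821 = 0.24960

0.250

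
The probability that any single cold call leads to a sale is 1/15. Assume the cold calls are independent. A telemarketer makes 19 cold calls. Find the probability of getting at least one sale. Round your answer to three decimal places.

0.730

P(at least one) = 1 − P(none) = 1 − (1 − 0.066667)^19
= 1 − 0.26959 = 0.73041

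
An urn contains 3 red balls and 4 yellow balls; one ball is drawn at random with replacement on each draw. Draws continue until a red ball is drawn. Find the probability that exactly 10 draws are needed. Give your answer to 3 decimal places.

Geometric (trials to first success), p = 0.428571.
P(Y = 10) = (1−p)^9 · p = 0.0064962 · 0.428571 = 0.00278

0.003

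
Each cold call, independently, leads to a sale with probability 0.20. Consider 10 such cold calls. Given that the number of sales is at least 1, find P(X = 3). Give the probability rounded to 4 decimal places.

X ~ Binomial(10, 0.20). Want P(X=3 | X≥1) = P(X=3) / P(X≥1).
P(X=3) = C(10,3)·0.20^3·0.80^7 = 0.201327
P(X≥1) = 1 − 0.107374 = 0.892626
Ratio = 0.201327 / 0.892626 = 0.225544

0.2255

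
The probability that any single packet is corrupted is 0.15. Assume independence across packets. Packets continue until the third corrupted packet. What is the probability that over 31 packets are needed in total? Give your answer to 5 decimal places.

0.13589

Needing more than 31 packets ⇔ fewer than 3 successes in the first 31. With X ~ Binomial(31, 0.15), P(Y > 31) = P(X ≤ 2).
  k=0: C(31,0)·0.15^0·0.85^31 = 0.0064861
  k=1: C(31,1)·0.15^1·0.85^30 = 0.0354830
  k=2: C(31,2)·0.15^2·0.85^29 = 0.0939257
P(X ≤ 2) = 0.1358949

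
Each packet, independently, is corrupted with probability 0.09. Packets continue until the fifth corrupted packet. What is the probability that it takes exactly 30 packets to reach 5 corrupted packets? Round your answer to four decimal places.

0.0133

Y = trial on which the fifth success occurs; negative binomial, r=5, p=0.09.
P(Y=30) = C(29,4) · p^5 · (1−p)^25
= 23751 · 5.9049e-06 · 0.094631 = 0.013272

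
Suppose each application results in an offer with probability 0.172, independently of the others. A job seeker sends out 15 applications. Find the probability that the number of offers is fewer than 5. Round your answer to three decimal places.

X ~ Binomial(15, 0.172); P(X ≤ 4) = Σ C(15,k) p^k (1−p)^(15−k) over k:
  k=0: C(15,0)·0.172^0·0.828^15 = 0.05895
  k=1: C(15,1)·0.172^1·0.828^14 = 0.18367
  k=2: C(15,2)·0.172^2·0.828^13 = 0.26708
  k=3: C(15,3)·0.172^3·0.828^12 = 0.24041
  k=4: C(15,4)·0.172^4·0.828^11 = 0.14982
Total = 0.89994

0.900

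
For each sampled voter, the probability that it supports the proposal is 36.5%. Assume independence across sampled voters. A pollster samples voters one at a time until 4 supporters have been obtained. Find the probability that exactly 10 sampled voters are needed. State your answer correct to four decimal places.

0.0977

Y = trial on which the fourth success occurs; negative binomial, r=4, p=0.365.
P(Y=10) = C(9,3) · p^4 · (1−p)^6
= 84 · 0.017749 · 0.065561 = 0.097745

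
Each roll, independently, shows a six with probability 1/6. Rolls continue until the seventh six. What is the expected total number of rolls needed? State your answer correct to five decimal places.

Y = total rolls until the seventh success; negative binomial with r=7, p=0.166667.
E[Y] = r / p = 7 / 0.166667 = 42.0000000

42.00000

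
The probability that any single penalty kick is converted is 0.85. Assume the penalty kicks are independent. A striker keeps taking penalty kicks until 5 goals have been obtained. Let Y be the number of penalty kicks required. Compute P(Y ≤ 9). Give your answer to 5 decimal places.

Finishing within 9 penalty kicks ⇔ at least 5 successes in the first 9. With X ~ Binomial(9, 0.85), P(Y ≤ 9) = 1 − P(X ≤ 4).
  k=0: C(9,0)·0.85^0·0.15^9 = 0.0000000
  k=1: C(9,1)·0.85^1·0.15^8 = 0.0000020
  k=2: C(9,2)·0.85^2·0.15^7 = 0.0000444
  k=3: C(9,3)·0.85^3·0.15^6 = 0.0005876
  k=4: C(9,4)·0.85^4·0.15^5 = 0.0049946
1 − 0.0056287 = 0.9943713

0.99437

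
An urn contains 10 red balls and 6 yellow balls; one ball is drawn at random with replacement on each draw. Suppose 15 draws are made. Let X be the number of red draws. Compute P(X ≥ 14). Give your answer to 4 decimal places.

0.0087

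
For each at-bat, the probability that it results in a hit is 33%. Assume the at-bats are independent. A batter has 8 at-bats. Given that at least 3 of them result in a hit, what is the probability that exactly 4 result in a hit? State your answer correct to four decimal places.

X ~ Binomial(8, 0.33). Want P(X=4 | X≥3) = P(X=4) / P(X≥3).
P(X=4) = C(8,4)·0.33^4·0.67^4 = 0.167283
P(X≥3) = 1 − 0.040607 − 0.160003 − 0.275826 = 0.523565
Ratio = 0.167283 / 0.523565 = 0.319509

0.3195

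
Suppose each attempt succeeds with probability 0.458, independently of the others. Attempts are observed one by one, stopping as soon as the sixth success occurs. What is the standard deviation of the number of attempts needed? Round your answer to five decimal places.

3.93740

Y = total attempts until the sixth success; negative binomial with r=6, p=0.458.
SD(Y) = √[r(1−p)/p²] = √(15.5031369) = 3.9374023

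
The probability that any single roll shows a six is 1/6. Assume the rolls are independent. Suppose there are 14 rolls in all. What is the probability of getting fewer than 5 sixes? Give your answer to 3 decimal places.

0.931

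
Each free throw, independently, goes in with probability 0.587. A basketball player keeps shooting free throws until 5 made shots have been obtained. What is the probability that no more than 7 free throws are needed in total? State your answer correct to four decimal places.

0.3919

Finishing within 7 free throws ⇔ at least 5 successes in the first 7. With X ~ Binomial(7, 0.587), P(Y ≤ 7) = 1 − P(X ≤ 4).
  k=0: C(7,0)·0.587^0·0.413^7 = 0.002050
  k=1: C(7,1)·0.587^1·0.413^6 = 0.020391
  k=2: C(7,2)·0.587^2·0.413^5 = 0.086945
  k=3: C(7,3)·0.587^3·0.413^4 = 0.205960
  k=4: C(7,4)·0.587^4·0.413^3 = 0.292732
1 − 0.608078 = 0.391922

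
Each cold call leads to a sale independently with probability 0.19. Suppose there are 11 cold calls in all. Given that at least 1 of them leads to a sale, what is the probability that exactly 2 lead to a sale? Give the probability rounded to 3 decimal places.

X ~ Binomial(11, 0.19). Want P(X=2 | X≥1) = P(X=2) / P(X≥1).
P(X=2) = C(11,2)·0.19^2·0.81^9 = 0.29801
P(X≥1) = 1 − 0.09848 = 0.90152
Ratio = 0.29801 / 0.90152 = 0.33057

0.331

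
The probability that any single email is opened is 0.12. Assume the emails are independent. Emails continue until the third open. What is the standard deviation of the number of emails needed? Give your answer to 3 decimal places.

Y = total emails until the third success; negative binomial with r=3, p=0.12.
SD(Y) = √[r(1−p)/p²] = √(183.33333) = 13.54006

13.540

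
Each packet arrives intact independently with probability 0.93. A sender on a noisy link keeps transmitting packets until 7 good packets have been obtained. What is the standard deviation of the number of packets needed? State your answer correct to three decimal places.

Y = total packets until the seventh success; negative binomial with r=7, p=0.93.
SD(Y) = √[r(1−p)/p²] = √(0.56654) = 0.75269

0.753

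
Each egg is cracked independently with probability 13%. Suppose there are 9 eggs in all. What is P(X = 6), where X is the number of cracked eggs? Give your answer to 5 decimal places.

0.00027

X ~ Binomial(n=9, p=0.13).
P(X=6) = C(9,6) · p^6 · (1−p)^3
= 84 · 4.8268e-06 · 0.6585 = 0.0002670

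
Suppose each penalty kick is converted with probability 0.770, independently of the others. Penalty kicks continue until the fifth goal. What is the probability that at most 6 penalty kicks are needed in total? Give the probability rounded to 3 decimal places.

Finishing within 6 penalty kicks ⇔ at least 5 successes in the first 6. With X ~ Binomial(6, 0.77), P(Y ≤ 6) = 1 − P(X ≤ 4).
  k=0: C(6,0)·0.77^0·0.23^6 = 0.00015
  k=1: C(6,1)·0.77^1·0.23^5 = 0.00297
  k=2: C(6,2)·0.77^2·0.23^4 = 0.02489
  k=3: C(6,3)·0.77^3·0.23^3 = 0.11109
  k=4: C(6,4)·0.77^4·0.23^2 = 0.27894
1 − 0.41804 = 0.58196

0.582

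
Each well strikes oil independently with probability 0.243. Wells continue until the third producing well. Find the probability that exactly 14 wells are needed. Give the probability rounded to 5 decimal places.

Y = trial on which the third success occurs; negative binomial, r=3, p=0.243.
P(Y=14) = C(13,2) · p^3 · (1−p)^11
= 78 · 0.014349 · 0.046779 = 0.0523562

0.05236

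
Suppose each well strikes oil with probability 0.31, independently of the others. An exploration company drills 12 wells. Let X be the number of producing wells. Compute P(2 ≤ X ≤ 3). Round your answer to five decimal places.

X ~ Binomial(12, 0.31); P(2 ≤ X ≤ 3) = Σ C(12,k) p^k (1−p)^(12−k) over k:
  k=2: C(12,2)·0.31^2·0.69^10 = 0.1551523
  k=3: C(12,3)·0.31^3·0.69^9 = 0.2323537
Total = 0.3875060

0.38751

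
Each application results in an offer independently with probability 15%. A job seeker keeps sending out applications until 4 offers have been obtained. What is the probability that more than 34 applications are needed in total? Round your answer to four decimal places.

Needing more than 34 applications ⇔ fewer than 4 successes in the first 34. With X ~ Binomial(34, 0.15), P(Y > 34) = P(X ≤ 3).
  k=0: C(34,0)·0.15^0·0.85^34 = 0.003983
  k=1: C(34,1)·0.15^1·0.85^33 = 0.023900
  k=2: C(34,2)·0.15^2·0.85^32 = 0.069591
  k=3: C(34,3)·0.15^3·0.85^31 = 0.130994
P(X ≤ 3) = 0.228468

0.2285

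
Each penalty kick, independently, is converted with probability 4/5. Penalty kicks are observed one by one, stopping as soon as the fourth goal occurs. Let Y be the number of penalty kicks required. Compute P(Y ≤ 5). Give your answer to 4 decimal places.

Finishing within 5 penalty kicks ⇔ at least 4 successes in the first 5. With X ~ Binomial(5, 0.80), P(Y ≤ 5) = 1 − P(X ≤ 3).
  k=0: C(5,0)·0.80^0·0.20^5 = 0.000320
  k=1: C(5,1)·0.80^1·0.20^4 = 0.006400
  k=2: C(5,2)·0.80^2·0.20^3 = 0.051200
  k=3: C(5,3)·0.80^3·0.20^2 = 0.204800
1 − 0.262720 = 0.737280

0.7373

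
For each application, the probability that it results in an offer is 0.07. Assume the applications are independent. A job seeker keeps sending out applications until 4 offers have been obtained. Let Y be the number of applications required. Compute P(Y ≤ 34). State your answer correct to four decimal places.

Finishing within 34 applications ⇔ at least 4 successes in the first 34. With X ~ Binomial(34, 0.07), P(Y ≤ 34) = 1 − P(X ≤ 3).
  k=0: C(34,0)·0.07^0·0.93^34 = 0.084805
  k=1: C(34,1)·0.07^1·0.93^33 = 0.217027
  k=2: C(34,2)·0.07^2·0.93^32 = 0.269534
  k=3: C(34,3)·0.07^3·0.93^31 = 0.216400
1 − 0.787766 = 0.212234

0.2122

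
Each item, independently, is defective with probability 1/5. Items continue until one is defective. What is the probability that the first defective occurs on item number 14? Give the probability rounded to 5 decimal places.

Geometric (trials to first success), p = 0.20.
P(Y = 14) = (1−p)^13 · p = 0.054976 · 0.20 = 0.0109951

0.01100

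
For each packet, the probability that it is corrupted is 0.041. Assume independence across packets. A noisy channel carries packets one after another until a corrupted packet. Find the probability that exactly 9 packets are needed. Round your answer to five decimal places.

0.02933

Geometric (trials to first success), p = 0.041.
P(Y = 9) = (1−p)^8 · p = 0.7154 · 0.041 = 0.0293314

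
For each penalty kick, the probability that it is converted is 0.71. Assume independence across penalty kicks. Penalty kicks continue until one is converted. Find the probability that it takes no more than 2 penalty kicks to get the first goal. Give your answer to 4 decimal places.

Y = number of penalty kicks to the first success; geometric, p = 0.71.
P(Y ≤ 2) = 1 − (1−p)^2 = 1 − 0.084100 = 0.915900

0.9159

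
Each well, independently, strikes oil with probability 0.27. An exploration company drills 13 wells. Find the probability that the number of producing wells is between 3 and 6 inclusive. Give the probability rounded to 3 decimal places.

0.688

X ~ Binomial(13, 0.27); P(3 ≤ X ≤ 6) = Σ C(13,k) p^k (1−p)^(13−k) over k:
  k=3: C(13,3)·0.27^3·0.73^10 = 0.24193
  k=4: C(13,4)·0.27^4·0.73^9 = 0.22370
  k=5: C(13,5)·0.27^5·0.73^8 = 0.14893
  k=6: C(13,6)·0.27^6·0.73^7 = 0.07344
Total = 0.68800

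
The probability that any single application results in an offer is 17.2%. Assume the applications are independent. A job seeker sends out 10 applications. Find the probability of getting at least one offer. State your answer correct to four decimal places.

0.8485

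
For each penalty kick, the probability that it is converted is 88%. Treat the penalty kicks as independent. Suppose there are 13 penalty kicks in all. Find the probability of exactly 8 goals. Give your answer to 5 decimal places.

0.01152

X ~ Binomial(n=13, p=0.88).
P(X=8) = C(13,8) · p^8 · (1−p)^5
= 1287 · 0.35963 · 2.4883e-05 = 0.0115172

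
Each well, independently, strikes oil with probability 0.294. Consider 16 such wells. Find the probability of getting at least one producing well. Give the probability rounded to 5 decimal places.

P(at least one) = 1 − P(none) = 1 − (1 − 0.294)^16
= 1 − 0.0038096 = 0.9961904

0.99619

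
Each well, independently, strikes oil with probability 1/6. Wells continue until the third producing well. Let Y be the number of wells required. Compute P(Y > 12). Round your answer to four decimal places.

0.6774

Needing more than 12 wells ⇔ fewer than 3 successes in the first 12. With X ~ Binomial(12, 0.166667), P(Y > 12) = P(X ≤ 2).
  k=0: C(12,0)·0.166667^0·0.833333^12 = 0.112157
  k=1: C(12,1)·0.166667^1·0.833333^11 = 0.269176
  k=2: C(12,2)·0.166667^2·0.833333^10 = 0.296094
P(X ≤ 2) = 0.677426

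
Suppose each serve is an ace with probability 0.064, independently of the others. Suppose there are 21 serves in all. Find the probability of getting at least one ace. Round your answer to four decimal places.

0.7507

P(at least one) = 1 − P(none) = 1 − (1 − 0.064)^21
= 1 − 0.249340 = 0.750660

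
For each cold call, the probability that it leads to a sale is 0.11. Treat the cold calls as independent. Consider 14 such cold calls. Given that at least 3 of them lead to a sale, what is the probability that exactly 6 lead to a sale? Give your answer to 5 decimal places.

X ~ Binomial(14, 0.11). Want P(X=6 | X≥3) = P(X=6) / P(X≥3).
P(X=6) = C(14,6)·0.11^6·0.89^8 = 0.0020943
P(X≥3) = 1 − 0.1956411 − 0.3385250 − 0.2719611 = 0.1938727
Ratio = 0.0020943 / 0.1938727 = 0.0108023

0.01080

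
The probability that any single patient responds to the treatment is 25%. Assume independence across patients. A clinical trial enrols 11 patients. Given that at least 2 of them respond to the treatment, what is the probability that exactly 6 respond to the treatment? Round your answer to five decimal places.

X ~ Binomial(11, 0.25). Want P(X=6 | X≥2) = P(X=6) / P(X≥2).
P(X=6) = C(11,6)·0.25^6·0.75^5 = 0.0267663
P(X≥2) = 1 − 0.0422351 − 0.1548622 = 0.8029027
Ratio = 0.0267663 / 0.8029027 = 0.0333369

0.03334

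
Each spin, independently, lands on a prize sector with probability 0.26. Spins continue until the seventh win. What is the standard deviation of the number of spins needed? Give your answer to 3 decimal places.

8.754

Y = total spins until the seventh success; negative binomial with r=7, p=0.26.
SD(Y) = √[r(1−p)/p²] = √(76.62722) = 8.75370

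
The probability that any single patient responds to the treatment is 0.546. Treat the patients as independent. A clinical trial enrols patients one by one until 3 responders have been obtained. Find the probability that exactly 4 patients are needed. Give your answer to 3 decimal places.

Y = trial on which the third success occurs; negative binomial, r=3, p=0.546.
P(Y=4) = C(3,2) · p^3 · (1−p)^1
= 3 · 0.16277 · 0.454 = 0.22169

0.222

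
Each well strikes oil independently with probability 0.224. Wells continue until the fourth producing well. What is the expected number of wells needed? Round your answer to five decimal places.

17.85714

Y = total wells until the fourth success; negative binomial with r=4, p=0.224.
E[Y] = r / p = 4 / 0.224 = 17.8571429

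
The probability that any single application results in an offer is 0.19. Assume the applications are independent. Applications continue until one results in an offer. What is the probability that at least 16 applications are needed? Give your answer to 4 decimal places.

0.0424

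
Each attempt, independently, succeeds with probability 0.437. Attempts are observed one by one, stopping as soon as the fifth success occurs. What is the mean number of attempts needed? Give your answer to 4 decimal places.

11.4416

Y = total attempts until the fifth success; negative binomial with r=5, p=0.437.
E[Y] = r / p = 5 / 0.437 = 11.441648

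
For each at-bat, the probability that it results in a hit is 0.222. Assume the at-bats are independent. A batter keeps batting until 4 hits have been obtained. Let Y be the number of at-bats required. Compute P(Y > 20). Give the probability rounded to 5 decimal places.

0.32122

Needing more than 20 at-bats ⇔ fewer than 4 successes in the first 20. With X ~ Binomial(20, 0.222), P(Y > 20) = P(X ≤ 3).
  k=0: C(20,0)·0.222^0·0.778^20 = 0.0066007
  k=1: C(20,1)·0.222^1·0.778^19 = 0.0376700
  k=2: C(20,2)·0.222^2·0.778^18 = 0.1021156
  k=3: C(20,3)·0.222^3·0.778^17 = 0.1748304
P(X ≤ 3) = 0.3212167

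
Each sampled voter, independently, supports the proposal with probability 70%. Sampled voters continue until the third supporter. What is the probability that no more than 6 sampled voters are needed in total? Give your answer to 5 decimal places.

0.92953

Finishing within 6 sampled voters ⇔ at least 3 successes in the first 6. With X ~ Binomial(6, 0.70), P(Y ≤ 6) = 1 − P(X ≤ 2).
  k=0: C(6,0)·0.70^0·0.30^6 = 0.0007290
  k=1: C(6,1)·0.70^1·0.30^5 = 0.0102060
  k=2: C(6,2)·0.70^2·0.30^4 = 0.0595350
1 − 0.0704700 = 0.9295300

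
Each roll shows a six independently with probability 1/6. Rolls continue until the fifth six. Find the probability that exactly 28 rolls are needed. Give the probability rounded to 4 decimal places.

Y = trial on which the fifth success occurs; negative binomial, r=5, p=0.166667.
P(Y=28) = C(27,4) · p^5 · (1−p)^23
= 17550 · 0.0001286 · 0.015095 = 0.034068

0.0341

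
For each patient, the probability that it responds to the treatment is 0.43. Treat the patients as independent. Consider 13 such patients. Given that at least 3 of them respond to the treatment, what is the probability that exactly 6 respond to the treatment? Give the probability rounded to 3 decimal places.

0.220

X ~ Binomial(13, 0.43). Want P(X=6 | X≥3) = P(X=6) / P(X≥3).
P(X=6) = C(13,6)·0.43^6·0.57^7 = 0.21206
P(X≥3) = 1 − 0.00067 − 0.00658 − 0.02976 = 0.96299
Ratio = 0.21206 / 0.96299 = 0.22021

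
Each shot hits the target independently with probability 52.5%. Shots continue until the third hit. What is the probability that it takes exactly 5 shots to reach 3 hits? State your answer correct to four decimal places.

Y = trial on which the third success occurs; negative binomial, r=3, p=0.525.
P(Y=5) = C(4,2) · p^3 · (1−p)^2
= 6 · 0.1447 · 0.22562 = 0.195892

0.1959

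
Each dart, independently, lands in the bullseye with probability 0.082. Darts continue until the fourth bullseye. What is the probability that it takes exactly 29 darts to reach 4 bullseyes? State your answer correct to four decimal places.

Y = trial on which the fourth success occurs; negative binomial, r=4, p=0.082.
P(Y=29) = C(28,3) · p^4 · (1−p)^25
= 3276 · 4.5212e-05 · 0.11778 = 0.017445

0.0174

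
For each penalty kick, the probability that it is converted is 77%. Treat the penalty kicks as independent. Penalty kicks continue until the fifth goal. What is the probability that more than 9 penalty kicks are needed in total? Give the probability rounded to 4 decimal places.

Needing more than 9 penalty kicks ⇔ fewer than 5 successes in the first 9. With X ~ Binomial(9, 0.77), P(Y > 9) = P(X ≤ 4).
  k=0: C(9,0)·0.77^0·0.23^9 = 0.000002
  k=1: C(9,1)·0.77^1·0.23^8 = 0.000054
  k=2: C(9,2)·0.77^2·0.23^7 = 0.000727
  k=3: C(9,3)·0.77^3·0.23^6 = 0.005677
  k=4: C(9,4)·0.77^4·0.23^5 = 0.028508
P(X ≤ 4) = 0.034968

0.0350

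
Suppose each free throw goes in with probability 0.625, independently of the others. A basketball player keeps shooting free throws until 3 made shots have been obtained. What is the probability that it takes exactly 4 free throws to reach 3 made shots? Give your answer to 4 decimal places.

Y = trial on which the third success occurs; negative binomial, r=3, p=0.625.
P(Y=4) = C(3,2) · p^3 · (1−p)^1
= 3 · 0.24414 · 0.375 = 0.274658

0.2747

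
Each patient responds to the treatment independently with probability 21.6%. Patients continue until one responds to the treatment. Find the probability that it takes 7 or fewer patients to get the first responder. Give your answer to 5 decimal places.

Y = number of patients to the first success; geometric, p = 0.216.
P(Y ≤ 7) = 1 − (1−p)^7 = 1 − 0.1820591 = 0.8179409

0.81794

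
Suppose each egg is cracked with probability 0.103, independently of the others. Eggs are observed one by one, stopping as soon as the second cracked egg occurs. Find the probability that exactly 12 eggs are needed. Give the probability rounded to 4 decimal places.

0.0394

Y = trial on which the second success occurs; negative binomial, r=2, p=0.103.
P(Y=12) = C(11,1) · p^2 · (1−p)^10
= 11 · 0.010609 · 0.33723 = 0.039354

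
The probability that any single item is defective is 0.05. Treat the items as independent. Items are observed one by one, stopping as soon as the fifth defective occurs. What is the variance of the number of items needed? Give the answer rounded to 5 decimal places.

Y = total items until the fifth success; negative binomial with r=5, p=0.05.
Var(Y) = r(1−p)/p² = 5·0.95 / 0.05² = 1900.0000000

1900.00000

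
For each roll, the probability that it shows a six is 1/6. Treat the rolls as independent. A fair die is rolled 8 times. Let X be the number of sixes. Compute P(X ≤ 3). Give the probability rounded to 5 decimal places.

0.96934

X ~ Binomial(8, 0.166667); P(X ≤ 3) = Σ C(8,k) p^k (1−p)^(8−k) over k:
  k=0: C(8,0)·0.166667^0·0.833333^8 = 0.2325680
  k=1: C(8,1)·0.166667^1·0.833333^7 = 0.3721089
  k=2: C(8,2)·0.166667^2·0.833333^6 = 0.2604762
  k=3: C(8,3)·0.166667^3·0.833333^5 = 0.1041905
Total = 0.9693436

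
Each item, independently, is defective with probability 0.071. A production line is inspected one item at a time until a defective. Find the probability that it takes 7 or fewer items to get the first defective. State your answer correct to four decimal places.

0.4028

Y = number of items to the first success; geometric, p = 0.071.
P(Y ≤ 7) = 1 − (1−p)^7 = 1 − 0.597187 = 0.402813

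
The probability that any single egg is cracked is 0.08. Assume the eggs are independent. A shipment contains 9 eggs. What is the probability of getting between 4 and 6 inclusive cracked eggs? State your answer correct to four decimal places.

0.0037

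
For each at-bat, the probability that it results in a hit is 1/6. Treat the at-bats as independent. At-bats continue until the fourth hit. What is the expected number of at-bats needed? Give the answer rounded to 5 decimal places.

Y = total at-bats until the fourth success; negative binomial with r=4, p=0.166667.
E[Y] = r / p = 4 / 0.166667 = 24.0000000

24.00000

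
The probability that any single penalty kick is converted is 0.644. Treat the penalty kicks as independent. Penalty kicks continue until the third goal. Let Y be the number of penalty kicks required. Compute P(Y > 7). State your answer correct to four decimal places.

0.0597

Needing more than 7 penalty kicks ⇔ fewer than 3 successes in the first 7. With X ~ Binomial(7, 0.644), P(Y > 7) = P(X ≤ 2).
  k=0: C(7,0)·0.644^0·0.356^7 = 0.000725
  k=1: C(7,1)·0.644^1·0.356^6 = 0.009177
  k=2: C(7,2)·0.644^2·0.356^5 = 0.049801
P(X ≤ 2) = 0.059703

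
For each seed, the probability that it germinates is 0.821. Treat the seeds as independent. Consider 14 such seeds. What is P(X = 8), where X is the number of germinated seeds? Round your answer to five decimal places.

X ~ Binomial(n=14, p=0.821).
P(X=8) = C(14,8) · p^8 · (1−p)^6
= 3003 · 0.20642 · 3.2894e-05 = 0.0203901

0.02039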